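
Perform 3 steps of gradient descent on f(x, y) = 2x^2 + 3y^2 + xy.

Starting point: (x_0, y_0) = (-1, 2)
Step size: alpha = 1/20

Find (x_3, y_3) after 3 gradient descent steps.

f(x,y) = 2x^2 + 3y^2 + xy
grad_x = 4x + 1y, grad_y = 6y + 1x
Step 1: grad = (-2, 11), (-9/10, 29/20)
Step 2: grad = (-43/20, 39/5), (-317/400, 53/50)
Step 3: grad = (-211/100, 2227/400), (-687/1000, 6253/8000)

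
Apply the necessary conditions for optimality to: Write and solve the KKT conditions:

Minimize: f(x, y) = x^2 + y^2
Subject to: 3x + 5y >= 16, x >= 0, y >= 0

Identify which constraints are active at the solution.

KKT conditions for min x^2 + y^2 s.t. 3x + 5y >= 16, x >= 0, y >= 0:
Stationarity: 2x = mu*3 + mu_x, 2y = mu*5 + mu_y, with mu, mu_x, mu_y >= 0
Complementary slackness: mu*(3x + 5y - 16) = 0, mu_x*x = 0, mu_y*y = 0
(0, 0) is infeasible (3*0 + 5*0 < 16), so if mu = 0 stationarity would force x = mu_x/2 >= 0, y = mu_y/2 >= 0 with mu_x*x = mu_y*y = 0, i.e. x = y = 0: contradiction. Hence mu > 0 and 3x + 5y = 16 is active.
Try x > 0, y > 0 (so mu_x = mu_y = 0): x = 3*mu/2, y = 5*mu/2
Substitute: 3*(3*mu/2) + 5*(5*mu/2) = 16
  mu*34/2 = 16 => mu = 16/17
x* = 24/17 > 0, y* = 40/17 > 0, consistent with mu_x = mu_y = 0.
f is convex and the constraints are linear, so this KKT point is the global minimum.
f* = 128/17
Active constraints: 3x + 5y >= 16 (holds with equality, mu = 16/17 > 0); x >= 0 and y >= 0 are inactive (mu_x = mu_y = 0).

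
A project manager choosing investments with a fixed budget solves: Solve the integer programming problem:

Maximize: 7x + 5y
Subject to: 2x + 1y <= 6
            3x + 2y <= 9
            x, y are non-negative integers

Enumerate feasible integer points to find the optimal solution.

Constraint 1: 2x + 1y <= 6
Constraint 2: 3x + 2y <= 9
Feasible x range (need y >= 0): 0 <= x <= min(6/2, 9/3) => x in {0, ..., 3}.
Enumerate feasible integer points row by row (the coefficient of y is 5 > 0, so for each x the largest feasible y gives the best value):
  x = 0: y <= min((6 - 2*0)/1, (9 - 3*0)/2) => y in {0, ..., 4}; best 7*0 + 5*4 = 20
  x = 1: y <= min((6 - 2*1)/1, (9 - 3*1)/2) => y in {0, ..., 3}; best 7*1 + 5*3 = 22
  x = 2: y <= min((6 - 2*2)/1, (9 - 3*2)/2) => y in {0, ..., 1}; best 7*2 + 5*1 = 19
  x = 3: y <= min((6 - 2*3)/1, (9 - 3*3)/2) => y in {0}; best 7*3 + 5*0 = 21
The maximum 7x + 5y = 22 is achieved at x = 1, y = 3.
Check: 2*1 + 1*3 = 5 <= 6 and 3*1 + 2*3 = 9 <= 9.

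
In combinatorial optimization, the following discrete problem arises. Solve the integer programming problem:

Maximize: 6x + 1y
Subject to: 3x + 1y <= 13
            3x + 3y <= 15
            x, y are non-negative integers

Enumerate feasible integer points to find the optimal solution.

Constraint 1: 3x + 1y <= 13
Constraint 2: 3x + 3y <= 15
Feasible x range (need y >= 0): 0 <= x <= min(13/3, 15/3) => x in {0, ..., 4}.
Enumerate feasible integer points row by row (the coefficient of y is 1 > 0, so for each x the largest feasible y gives the best value):
  x = 0: y <= min((13 - 3*0)/1, (15 - 3*0)/3) => y in {0, ..., 5}; best 6*0 + 1*5 = 5
  x = 1: y <= min((13 - 3*1)/1, (15 - 3*1)/3) => y in {0, ..., 4}; best 6*1 + 1*4 = 10
  x = 2: y <= min((13 - 3*2)/1, (15 - 3*2)/3) => y in {0, ..., 3}; best 6*2 + 1*3 = 15
  x = 3: y <= min((13 - 3*3)/1, (15 - 3*3)/3) => y in {0, ..., 2}; best 6*3 + 1*2 = 20
  x = 4: y <= min((13 - 3*4)/1, (15 - 3*4)/3) => y in {0, ..., 1}; best 6*4 + 1*1 = 25
The maximum 6x + 1y = 25 is achieved at x = 4, y = 1.
Check: 3*4 + 1*1 = 13 <= 13 and 3*4 + 3*1 = 15 <= 15.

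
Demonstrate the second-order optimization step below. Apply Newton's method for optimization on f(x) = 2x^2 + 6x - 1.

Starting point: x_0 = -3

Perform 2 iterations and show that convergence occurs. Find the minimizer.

f(x) = 2x^2 + 6x - 1, f'(x) = 4x + (6), f''(x) = 4
Step 1: f'(-3) = -6, x_1 = -3 - -6/4 = -3/2
Step 2: f'(-3/2) = 0, x_2 = -3/2 (converged)
Newton's method converges in 1 step for quadratics.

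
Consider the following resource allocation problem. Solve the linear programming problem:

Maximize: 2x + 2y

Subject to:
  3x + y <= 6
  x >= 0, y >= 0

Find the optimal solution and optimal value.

The feasible region has vertices at [(0, 0), (2, 0), (0, 6)].
Checking objective 2x + 2y at each vertex:
  (0, 0): 2*0 + 2*0 = 0
  (2, 0): 2*2 + 2*0 = 4
  (0, 6): 2*0 + 2*6 = 12
Maximum is 12 at (0, 6).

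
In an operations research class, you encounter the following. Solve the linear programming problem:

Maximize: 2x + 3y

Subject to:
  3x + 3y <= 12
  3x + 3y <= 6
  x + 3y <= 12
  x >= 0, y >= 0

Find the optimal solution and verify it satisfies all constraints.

Feasible vertices: (0, 0), (0, 2), (2, 0)
Objective 2x + 3y at each vertex:
  (0, 0): 0
  (0, 2): 6
  (2, 0): 4
Maximum is 6 at (0, 2).
Verify constraints at (x, y) = (0, 2):
  3*0 + 3*2 = 6 <= 12
  3*0 + 3*2 = 6 <= 6 (active)
  1*0 + 3*2 = 6 <= 12
  x = 0 >= 0, y = 2 >= 0. All constraints satisfied.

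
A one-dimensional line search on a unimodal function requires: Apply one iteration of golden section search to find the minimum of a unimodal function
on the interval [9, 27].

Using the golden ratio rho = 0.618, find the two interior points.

Golden section search on [9, 27].
Golden ratio rho = 0.618 (approx).
Interior points:
  x_1 = 9 + (1-0.618)*18 = 15.8760
  x_2 = 9 + 0.618*18 = 20.1240
Compare f(x_1) and f(x_2) to determine which subinterval to keep.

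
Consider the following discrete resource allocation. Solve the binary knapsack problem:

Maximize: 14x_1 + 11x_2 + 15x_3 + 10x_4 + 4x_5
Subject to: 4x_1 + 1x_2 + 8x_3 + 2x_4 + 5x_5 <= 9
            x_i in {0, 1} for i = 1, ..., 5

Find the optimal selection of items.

Items: item 1 (v=14, w=4), item 2 (v=11, w=1), item 3 (v=15, w=8), item 4 (v=10, w=2), item 5 (v=4, w=5)
Capacity: 9
Checking all 32 subsets (w = total weight, v = total value):
  {}: w = 0, v = 0
  {1}: w = 4, v = 14
  {2}: w = 1, v = 11
  {3}: w = 8, v = 15
  {4}: w = 2, v = 10
  {5}: w = 5, v = 4
  {1, 2}: w = 5, v = 25
  {1, 3}: w = 12 > 9, infeasible
  {1, 4}: w = 6, v = 24
  {1, 5}: w = 9, v = 18
  {2, 3}: w = 9, v = 26
  {2, 4}: w = 3, v = 21
  {2, 5}: w = 6, v = 15
  {3, 4}: w = 10 > 9, infeasible
  {3, 5}: w = 13 > 9, infeasible
  {4, 5}: w = 7, v = 14
  {1, 2, 3}: w = 13 > 9, infeasible
  {1, 2, 4}: w = 7, v = 35
  {1, 2, 5}: w = 10 > 9, infeasible
  {1, 3, 4}: w = 14 > 9, infeasible
  {1, 3, 5}: w = 17 > 9, infeasible
  {1, 4, 5}: w = 11 > 9, infeasible
  {2, 3, 4}: w = 11 > 9, infeasible
  {2, 3, 5}: w = 14 > 9, infeasible
  {2, 4, 5}: w = 8, v = 25
  {3, 4, 5}: w = 15 > 9, infeasible
  {1, 2, 3, 4}: w = 15 > 9, infeasible
  {1, 2, 3, 5}: w = 18 > 9, infeasible
  {1, 2, 4, 5}: w = 12 > 9, infeasible
  {1, 3, 4, 5}: w = 19 > 9, infeasible
  {2, 3, 4, 5}: w = 16 > 9, infeasible
  {1, 2, 3, 4, 5}: w = 20 > 9, infeasible
Best feasible subset: items [1, 2, 4]
Total weight: 7 <= 9, total value: 35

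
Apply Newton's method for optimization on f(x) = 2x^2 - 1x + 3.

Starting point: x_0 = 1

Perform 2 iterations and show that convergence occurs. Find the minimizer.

f(x) = 2x^2 - 1x + 3, f'(x) = 4x + (-1), f''(x) = 4
Step 1: f'(1) = 3, x_1 = 1 - 3/4 = 1/4
Step 2: f'(1/4) = 0, x_2 = 1/4 (converged)
Newton's method converges in 1 step for quadratics.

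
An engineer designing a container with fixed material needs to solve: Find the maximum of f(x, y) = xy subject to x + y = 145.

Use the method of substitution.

Substitute y = 145 - x into f(x,y) = xy:
g(x) = x(145 - x) = 145x - x^2
g'(x) = 145 - 2x = 0  =>  x = 145/2
y = 145 - 145/2 = 145/2
Maximum value = (145/2) * (145/2) = 21025/4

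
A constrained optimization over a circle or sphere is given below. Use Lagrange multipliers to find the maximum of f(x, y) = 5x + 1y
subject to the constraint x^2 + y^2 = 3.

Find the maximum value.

Set up Lagrange conditions: grad f = lambda * grad g
  5 = 2*lambda*x
  1 = 2*lambda*y
From these: x/y = 5/1, so x = 5t, y = 1t for some t.
Substitute into constraint: (5t)^2 + (1t)^2 = 3
  t^2 * 26 = 3
  t = sqrt(3/26)
Maximum = 5*x + 1*y = (5^2 + 1^2)*t = 26 * sqrt(3/26) = sqrt(78)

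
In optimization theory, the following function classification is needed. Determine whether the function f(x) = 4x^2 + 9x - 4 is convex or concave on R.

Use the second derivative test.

f(x) = 4x^2 + 9x - 4
f'(x) = 8x + 9
f''(x) = 8
Since f''(x) = 8 > 0 for all x, f is convex on R.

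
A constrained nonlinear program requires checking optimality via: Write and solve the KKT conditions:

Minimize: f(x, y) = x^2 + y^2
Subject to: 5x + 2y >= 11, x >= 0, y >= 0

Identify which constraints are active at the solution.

KKT conditions for min x^2 + y^2 s.t. 5x + 2y >= 11, x >= 0, y >= 0:
Stationarity: 2x = mu*5 + mu_x, 2y = mu*2 + mu_y, with mu, mu_x, mu_y >= 0
Complementary slackness: mu*(5x + 2y - 11) = 0, mu_x*x = 0, mu_y*y = 0
(0, 0) is infeasible (5*0 + 2*0 < 11), so if mu = 0 stationarity would force x = mu_x/2 >= 0, y = mu_y/2 >= 0 with mu_x*x = mu_y*y = 0, i.e. x = y = 0: contradiction. Hence mu > 0 and 5x + 2y = 11 is active.
Try x > 0, y > 0 (so mu_x = mu_y = 0): x = 5*mu/2, y = 2*mu/2
Substitute: 5*(5*mu/2) + 2*(2*mu/2) = 11
  mu*29/2 = 11 => mu = 22/29
x* = 55/29 > 0, y* = 22/29 > 0, consistent with mu_x = mu_y = 0.
f is convex and the constraints are linear, so this KKT point is the global minimum.
f* = 121/29
Active constraints: 5x + 2y >= 11 (holds with equality, mu = 22/29 > 0); x >= 0 and y >= 0 are inactive (mu_x = mu_y = 0).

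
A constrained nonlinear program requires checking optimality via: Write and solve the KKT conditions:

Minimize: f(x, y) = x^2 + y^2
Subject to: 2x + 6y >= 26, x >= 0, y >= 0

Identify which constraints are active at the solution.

KKT conditions for min x^2 + y^2 s.t. 2x + 6y >= 26, x >= 0, y >= 0:
Stationarity: 2x = mu*2 + mu_x, 2y = mu*6 + mu_y, with mu, mu_x, mu_y >= 0
Complementary slackness: mu*(2x + 6y - 26) = 0, mu_x*x = 0, mu_y*y = 0
(0, 0) is infeasible (2*0 + 6*0 < 26), so if mu = 0 stationarity would force x = mu_x/2 >= 0, y = mu_y/2 >= 0 with mu_x*x = mu_y*y = 0, i.e. x = y = 0: contradiction. Hence mu > 0 and 2x + 6y = 26 is active.
Try x > 0, y > 0 (so mu_x = mu_y = 0): x = 2*mu/2, y = 6*mu/2
Substitute: 2*(2*mu/2) + 6*(6*mu/2) = 26
  mu*40/2 = 26 => mu = 13/10
x* = 13/10 > 0, y* = 39/10 > 0, consistent with mu_x = mu_y = 0.
f is convex and the constraints are linear, so this KKT point is the global minimum.
f* = 169/10
Active constraints: 2x + 6y >= 26 (holds with equality, mu = 13/10 > 0); x >= 0 and y >= 0 are inactive (mu_x = mu_y = 0).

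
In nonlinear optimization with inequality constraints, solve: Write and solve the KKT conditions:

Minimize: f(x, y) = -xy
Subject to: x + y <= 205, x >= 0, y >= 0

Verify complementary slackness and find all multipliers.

Problem: min -xy s.t. x + y <= 205 (multiplier lambda), x >= 0 (mu_x), y >= 0 (mu_y)
KKT stationarity: -y + lambda - mu_x = 0, -x + lambda - mu_y = 0, with lambda, mu_x, mu_y >= 0
Complementary slackness: lambda*(x + y - 205) = 0, mu_x*x = 0, mu_y*y = 0
If lambda = 0: y = -mu_x <= 0 and x = -mu_y <= 0 force x = y = 0 with f = 0; but x = y = 205/2 is feasible with f = -42025/4 < 0, so this is not the minimum. Hence lambda > 0 and x + y = 205.
Try x > 0, y > 0 (so mu_x = mu_y = 0): y = lambda, x = lambda => x = y = lambda
x + y = 205 => 2*lambda = 205 => lambda = 205/2
x* = y* = 205/2 > 0, consistent with mu_x = mu_y = 0.
(Any feasible point with x = 0 or y = 0 has f = 0 > -42025/4, so the minimum is not on those boundaries.)
min(-xy) = -42025/4 (i.e. max xy = 42025/4)
Multipliers: lambda = 205/2, mu_x = 0, mu_y = 0
Complementary slackness: lambda*(x + y - 205) = 205/2*(205/2 + 205/2 - 205) = 0, mu_x*x = 0*205/2 = 0, mu_y*y = 0*205/2 = 0. Satisfied.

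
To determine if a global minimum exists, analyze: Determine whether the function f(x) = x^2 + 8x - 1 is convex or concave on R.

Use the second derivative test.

f(x) = x^2 + 8x - 1
f'(x) = 2x + 8
f''(x) = 2
Since f''(x) = 2 > 0 for all x, f is convex on R.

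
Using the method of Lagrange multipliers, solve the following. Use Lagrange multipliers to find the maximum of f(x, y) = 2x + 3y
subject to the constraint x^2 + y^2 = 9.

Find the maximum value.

Set up Lagrange conditions: grad f = lambda * grad g
  2 = 2*lambda*x
  3 = 2*lambda*y
From these: x/y = 2/3, so x = 2t, y = 3t for some t.
Substitute into constraint: (2t)^2 + (3t)^2 = 9
  t^2 * 13 = 9
  t = sqrt(9/13)
Maximum = 2*x + 3*y = (2^2 + 3^2)*t = 13 * sqrt(9/13) = sqrt(117)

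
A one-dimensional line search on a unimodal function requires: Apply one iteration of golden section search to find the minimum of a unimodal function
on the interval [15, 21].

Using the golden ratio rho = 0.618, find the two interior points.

Golden section search on [15, 21].
Golden ratio rho = 0.618 (approx).
Interior points:
  x_1 = 15 + (1-0.618)*6 = 17.2920
  x_2 = 15 + 0.618*6 = 18.7080
Compare f(x_1) and f(x_2) to determine which subinterval to keep.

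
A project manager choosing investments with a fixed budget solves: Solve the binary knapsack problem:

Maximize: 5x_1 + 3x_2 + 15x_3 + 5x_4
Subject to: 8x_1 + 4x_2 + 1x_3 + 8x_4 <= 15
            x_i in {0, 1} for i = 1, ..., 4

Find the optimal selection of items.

Items: item 1 (v=5, w=8), item 2 (v=3, w=4), item 3 (v=15, w=1), item 4 (v=5, w=8)
Capacity: 15
Checking all 16 subsets (w = total weight, v = total value):
  {}: w = 0, v = 0
  {1}: w = 8, v = 5
  {2}: w = 4, v = 3
  {3}: w = 1, v = 15
  {4}: w = 8, v = 5
  {1, 2}: w = 12, v = 8
  {1, 3}: w = 9, v = 20
  {1, 4}: w = 16 > 15, infeasible
  {2, 3}: w = 5, v = 18
  {2, 4}: w = 12, v = 8
  {3, 4}: w = 9, v = 20
  {1, 2, 3}: w = 13, v = 23
  {1, 2, 4}: w = 20 > 15, infeasible
  {1, 3, 4}: w = 17 > 15, infeasible
  {2, 3, 4}: w = 13, v = 23
  {1, 2, 3, 4}: w = 21 > 15, infeasible
Best feasible subset: items [1, 2, 3]
(The same value 23 is also attained by {2, 3, 4}.)
Total weight: 13 <= 15, total value: 23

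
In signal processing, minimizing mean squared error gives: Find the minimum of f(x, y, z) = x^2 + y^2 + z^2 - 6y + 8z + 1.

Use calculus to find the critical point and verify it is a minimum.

f(x,y,z) = x^2 + y^2 + z^2 - 6y + 8z + 1
df/dx = 2x + (0) = 0 => x = 0
df/dy = 2y + (-6) = 0 => y = 3
df/dz = 2z + (8) = 0 => z = -4
f(0,3,-4) = 1*(0)^2 + 1*(3)^2 + 1*(-4)^2 + -6*(3) + 8*(-4) + 1 = -24
Hessian is diagonal with entries 2, 2, 2 > 0, confirmed minimum.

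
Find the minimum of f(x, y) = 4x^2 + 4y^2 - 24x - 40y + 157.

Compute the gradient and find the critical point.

f(x,y) = 4x^2 + 4y^2 - 24x - 40y + 157
df/dx = 8x + (-24) = 0  =>  x = 3
df/dy = 8y + (-40) = 0  =>  y = 5
f(3, 5) = 4*(3)^2 + 4*(5)^2 + -24*(3) + -40*(5) + 157 = 21
Hessian is diagonal with entries 8, 8 > 0, so this is a minimum.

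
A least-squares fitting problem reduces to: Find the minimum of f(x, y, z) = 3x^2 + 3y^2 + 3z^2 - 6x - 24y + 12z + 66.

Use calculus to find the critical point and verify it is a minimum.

f(x,y,z) = 3x^2 + 3y^2 + 3z^2 - 6x - 24y + 12z + 66
df/dx = 6x + (-6) = 0 => x = 1
df/dy = 6y + (-24) = 0 => y = 4
df/dz = 6z + (12) = 0 => z = -2
f(1,4,-2) = 3*(1)^2 + 3*(4)^2 + 3*(-2)^2 + -6*(1) + -24*(4) + 12*(-2) + 66 = 3
Hessian is diagonal with entries 6, 6, 6 > 0, confirmed minimum.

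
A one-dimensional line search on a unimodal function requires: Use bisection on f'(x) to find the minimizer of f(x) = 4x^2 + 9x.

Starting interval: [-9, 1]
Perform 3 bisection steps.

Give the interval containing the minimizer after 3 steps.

Finding critical point of f(x) = 4x^2 + 9x using bisection on f'(x) = 8x + 9.
f'(x) = 0 when x = -9/8.
Starting interval: [-9, 1]
Step 1: mid = -4, f'(mid) = -23, new interval = [-4, 1]
Step 2: mid = -3/2, f'(mid) = -3, new interval = [-3/2, 1]
Step 3: mid = -1/4, f'(mid) = 7, new interval = [-3/2, -1/4]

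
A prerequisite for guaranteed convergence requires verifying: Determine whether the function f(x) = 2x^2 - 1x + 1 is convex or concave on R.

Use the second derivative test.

f(x) = 2x^2 - 1x + 1
f'(x) = 4x - 1
f''(x) = 4
Since f''(x) = 4 > 0 for all x, f is convex on R.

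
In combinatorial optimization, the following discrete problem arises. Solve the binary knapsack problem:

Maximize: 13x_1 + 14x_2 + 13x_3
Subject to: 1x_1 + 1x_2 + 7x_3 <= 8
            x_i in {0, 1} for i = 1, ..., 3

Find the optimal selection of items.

Items: item 1 (v=13, w=1), item 2 (v=14, w=1), item 3 (v=13, w=7)
Capacity: 8
Checking all 8 subsets (w = total weight, v = total value):
  {}: w = 0, v = 0
  {1}: w = 1, v = 13
  {2}: w = 1, v = 14
  {3}: w = 7, v = 13
  {1, 2}: w = 2, v = 27
  {1, 3}: w = 8, v = 26
  {2, 3}: w = 8, v = 27
  {1, 2, 3}: w = 9 > 8, infeasible
Best feasible subset: items [1, 2]
(The same value 27 is also attained by {2, 3}.)
Total weight: 2 <= 8, total value: 27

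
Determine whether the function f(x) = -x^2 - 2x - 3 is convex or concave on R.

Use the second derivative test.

f(x) = -x^2 - 2x - 3
f'(x) = -2x - 2
f''(x) = -2
Since f''(x) = -2 < 0 for all x, f is concave on R.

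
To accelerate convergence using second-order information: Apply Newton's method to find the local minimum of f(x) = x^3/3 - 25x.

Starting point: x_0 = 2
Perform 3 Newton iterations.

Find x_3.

f(x) = x^3/3 - 25x
f'(x) = x^2 - 25, f''(x) = 2x
Newton update: x_{n+1} = x_n - (x_n^2 - 25)/(2*x_n)
Step 1: x_0 = 2, f'=-21, f''=4, x_1 = 29/4
Step 2: x_1 = 29/4, f'=441/16, f''=29/2, x_2 = 1241/232
Step 3: x_2 = 1241/232, f'=194481/53824, f''=1241/116, x_3 = 2885681/575824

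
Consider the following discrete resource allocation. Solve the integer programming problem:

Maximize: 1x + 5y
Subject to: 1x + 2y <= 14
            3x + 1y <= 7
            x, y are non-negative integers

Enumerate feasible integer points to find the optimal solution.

Constraint 1: 1x + 2y <= 14
Constraint 2: 3x + 1y <= 7
Feasible x range (need y >= 0): 0 <= x <= min(14/1, 7/3) => x in {0, ..., 2}.
Enumerate feasible integer points row by row (the coefficient of y is 5 > 0, so for each x the largest feasible y gives the best value):
  x = 0: y <= min((14 - 1*0)/2, (7 - 3*0)/1) => y in {0, ..., 7}; best 1*0 + 5*7 = 35
  x = 1: y <= min((14 - 1*1)/2, (7 - 3*1)/1) => y in {0, ..., 4}; best 1*1 + 5*4 = 21
  x = 2: y <= min((14 - 1*2)/2, (7 - 3*2)/1) => y in {0, ..., 1}; best 1*2 + 5*1 = 7
The maximum 1x + 5y = 35 is achieved at x = 0, y = 7.
Check: 1*0 + 2*7 = 14 <= 14 and 3*0 + 1*7 = 7 <= 7.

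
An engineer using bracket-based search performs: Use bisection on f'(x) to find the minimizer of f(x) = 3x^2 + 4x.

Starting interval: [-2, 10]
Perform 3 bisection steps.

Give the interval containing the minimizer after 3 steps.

Finding critical point of f(x) = 3x^2 + 4x using bisection on f'(x) = 6x + 4.
f'(x) = 0 when x = -2/3.
Starting interval: [-2, 10]
Step 1: mid = 4, f'(mid) = 28, new interval = [-2, 4]
Step 2: mid = 1, f'(mid) = 10, new interval = [-2, 1]
Step 3: mid = -1/2, f'(mid) = 1, new interval = [-2, -1/2]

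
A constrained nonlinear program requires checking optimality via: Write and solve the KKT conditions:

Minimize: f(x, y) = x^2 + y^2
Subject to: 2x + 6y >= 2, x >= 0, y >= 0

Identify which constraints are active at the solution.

KKT conditions for min x^2 + y^2 s.t. 2x + 6y >= 2, x >= 0, y >= 0:
Stationarity: 2x = mu*2 + mu_x, 2y = mu*6 + mu_y, with mu, mu_x, mu_y >= 0
Complementary slackness: mu*(2x + 6y - 2) = 0, mu_x*x = 0, mu_y*y = 0
(0, 0) is infeasible (2*0 + 6*0 < 2), so if mu = 0 stationarity would force x = mu_x/2 >= 0, y = mu_y/2 >= 0 with mu_x*x = mu_y*y = 0, i.e. x = y = 0: contradiction. Hence mu > 0 and 2x + 6y = 2 is active.
Try x > 0, y > 0 (so mu_x = mu_y = 0): x = 2*mu/2, y = 6*mu/2
Substitute: 2*(2*mu/2) + 6*(6*mu/2) = 2
  mu*40/2 = 2 => mu = 1/10
x* = 1/10 > 0, y* = 3/10 > 0, consistent with mu_x = mu_y = 0.
f is convex and the constraints are linear, so this KKT point is the global minimum.
f* = 1/10
Active constraints: 2x + 6y >= 2 (holds with equality, mu = 1/10 > 0); x >= 0 and y >= 0 are inactive (mu_x = mu_y = 0).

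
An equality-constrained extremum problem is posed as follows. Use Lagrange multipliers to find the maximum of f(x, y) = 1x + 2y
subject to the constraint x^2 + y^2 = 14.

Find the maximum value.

Set up Lagrange conditions: grad f = lambda * grad g
  1 = 2*lambda*x
  2 = 2*lambda*y
From these: x/y = 1/2, so x = 1t, y = 2t for some t.
Substitute into constraint: (1t)^2 + (2t)^2 = 14
  t^2 * 5 = 14
  t = sqrt(14/5)
Maximum = 1*x + 2*y = (1^2 + 2^2)*t = 5 * sqrt(14/5) = sqrt(70)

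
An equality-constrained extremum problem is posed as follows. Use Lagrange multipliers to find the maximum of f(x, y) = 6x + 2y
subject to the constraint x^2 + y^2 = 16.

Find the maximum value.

Set up Lagrange conditions: grad f = lambda * grad g
  6 = 2*lambda*x
  2 = 2*lambda*y
From these: x/y = 6/2, so x = 6t, y = 2t for some t.
Substitute into constraint: (6t)^2 + (2t)^2 = 16
  t^2 * 40 = 16
  t = sqrt(16/40)
Maximum = 6*x + 2*y = (6^2 + 2^2)*t = 40 * sqrt(16/40) = sqrt(640)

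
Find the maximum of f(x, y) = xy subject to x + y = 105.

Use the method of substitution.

Substitute y = 105 - x into f(x,y) = xy:
g(x) = x(105 - x) = 105x - x^2
g'(x) = 105 - 2x = 0  =>  x = 105/2
y = 105 - 105/2 = 105/2
Maximum value = (105/2) * (105/2) = 11025/4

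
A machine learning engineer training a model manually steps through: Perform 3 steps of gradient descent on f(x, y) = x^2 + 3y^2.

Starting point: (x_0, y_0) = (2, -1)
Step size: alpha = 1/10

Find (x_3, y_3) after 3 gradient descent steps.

f(x,y) = x^2 + 3y^2
grad_x = 2x + 0y, grad_y = 6y + 0x
Step 1: grad = (4, -6), (8/5, -2/5)
Step 2: grad = (16/5, -12/5), (32/25, -4/25)
Step 3: grad = (64/25, -24/25), (128/125, -8/125)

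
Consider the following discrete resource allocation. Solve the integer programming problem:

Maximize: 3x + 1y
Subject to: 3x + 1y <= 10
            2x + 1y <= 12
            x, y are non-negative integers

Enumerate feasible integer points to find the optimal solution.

Constraint 1: 3x + 1y <= 10
Constraint 2: 2x + 1y <= 12
Feasible x range (need y >= 0): 0 <= x <= min(10/3, 12/2) => x in {0, ..., 3}.
Enumerate feasible integer points row by row (the coefficient of y is 1 > 0, so for each x the largest feasible y gives the best value):
  x = 0: y <= min((10 - 3*0)/1, (12 - 2*0)/1) => y in {0, ..., 10}; best 3*0 + 1*10 = 10
  x = 1: y <= min((10 - 3*1)/1, (12 - 2*1)/1) => y in {0, ..., 7}; best 3*1 + 1*7 = 10
  x = 2: y <= min((10 - 3*2)/1, (12 - 2*2)/1) => y in {0, ..., 4}; best 3*2 + 1*4 = 10
  x = 3: y <= min((10 - 3*3)/1, (12 - 2*3)/1) => y in {0, ..., 1}; best 3*3 + 1*1 = 10
The maximum 3x + 1y = 10 is achieved at x = 0, y = 10.
(The same value 10 is also attained at (1, 7), (2, 4), (3, 1).)
Check: 3*0 + 1*10 = 10 <= 10 and 2*0 + 1*10 = 10 <= 12.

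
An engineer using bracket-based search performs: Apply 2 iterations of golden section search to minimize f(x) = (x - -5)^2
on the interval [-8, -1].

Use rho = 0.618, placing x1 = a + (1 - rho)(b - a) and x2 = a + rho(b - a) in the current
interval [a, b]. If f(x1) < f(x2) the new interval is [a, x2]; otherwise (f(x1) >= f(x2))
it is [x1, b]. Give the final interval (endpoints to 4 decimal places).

Golden section search for min of f(x) = (x - -5)^2 on [-8, -1].
Each step: x1 = a + (1 - rho)(b - a), x2 = a + rho(b - a); if f(x1) < f(x2) keep [a, x2], otherwise keep [x1, b].
Step 1: [-8.0000, -1.0000], x1=-5.3260 (f=0.1063), x2=-3.6740 (f=1.7583); f(x1) < f(x2) => keep [-8.0000, -3.6740]
Step 2: [-8.0000, -3.6740], x1=-6.3475 (f=1.8157), x2=-5.3265 (f=0.1066); f(x1) > f(x2) => keep [-6.3475, -3.6740]
Final interval: [-6.3475, -3.6740]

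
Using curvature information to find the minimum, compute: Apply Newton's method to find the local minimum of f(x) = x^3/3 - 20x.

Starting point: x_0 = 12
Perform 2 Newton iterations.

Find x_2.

f(x) = x^3/3 - 20x
f'(x) = x^2 - 20, f''(x) = 2x
Newton update: x_{n+1} = x_n - (x_n^2 - 20)/(2*x_n)
Step 1: x_0 = 12, f'=124, f''=24, x_1 = 41/6
Step 2: x_1 = 41/6, f'=961/36, f''=41/3, x_2 = 2401/492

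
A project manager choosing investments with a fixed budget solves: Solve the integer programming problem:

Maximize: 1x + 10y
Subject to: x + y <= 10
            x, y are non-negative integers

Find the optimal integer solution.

Objective: 1x + 10y, constraint: x + y <= 10
Coefficient of y is 10 > coefficient of x is 1, so allocate the entire budget to y.
Optimal: x = 0, y = 10, value = 100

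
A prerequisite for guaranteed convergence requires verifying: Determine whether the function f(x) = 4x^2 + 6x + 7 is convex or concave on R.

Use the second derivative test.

f(x) = 4x^2 + 6x + 7
f'(x) = 8x + 6
f''(x) = 8
Since f''(x) = 8 > 0 for all x, f is convex on R.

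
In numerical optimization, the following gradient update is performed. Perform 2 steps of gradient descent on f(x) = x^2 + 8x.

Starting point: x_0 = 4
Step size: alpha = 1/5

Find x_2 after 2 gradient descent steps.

f(x) = x^2 + 8x, f'(x) = 2x + (8)
Step 1: f'(4) = 16, x_1 = 4 - 1/5 * 16 = 4/5
Step 2: f'(4/5) = 48/5, x_2 = 4/5 - 1/5 * 48/5 = -28/25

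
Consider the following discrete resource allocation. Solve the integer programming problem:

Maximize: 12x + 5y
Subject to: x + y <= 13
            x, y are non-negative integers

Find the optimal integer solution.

Objective: 12x + 5y, constraint: x + y <= 13
Coefficient of x is 12 >= coefficient of y is 5, so allocate the entire budget to x.
Optimal: x = 13, y = 0, value = 156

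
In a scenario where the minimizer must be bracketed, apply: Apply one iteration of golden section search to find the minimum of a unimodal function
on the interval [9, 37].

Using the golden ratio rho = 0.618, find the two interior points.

Golden section search on [9, 37].
Golden ratio rho = 0.618 (approx).
Interior points:
  x_1 = 9 + (1-0.618)*28 = 19.6960
  x_2 = 9 + 0.618*28 = 26.3040
Compare f(x_1) and f(x_2) to determine which subinterval to keep.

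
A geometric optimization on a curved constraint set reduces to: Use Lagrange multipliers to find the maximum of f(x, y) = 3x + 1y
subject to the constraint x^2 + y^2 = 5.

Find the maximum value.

Set up Lagrange conditions: grad f = lambda * grad g
  3 = 2*lambda*x
  1 = 2*lambda*y
From these: x/y = 3/1, so x = 3t, y = 1t for some t.
Substitute into constraint: (3t)^2 + (1t)^2 = 5
  t^2 * 10 = 5
  t = sqrt(5/10)
Maximum = 3*x + 1*y = (3^2 + 1^2)*t = 10 * sqrt(5/10) = sqrt(50)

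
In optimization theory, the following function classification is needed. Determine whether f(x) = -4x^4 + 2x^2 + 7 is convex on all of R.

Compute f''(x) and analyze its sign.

f(x) = -4x^4 + 2x^2 + 7
f'(x) = -16x^3 + 4x
f''(x) = -48x^2 + 4
f''(x) = -48x^2 + 4 -> -inf as |x| -> inf
Therefore, f is not globally convex on R.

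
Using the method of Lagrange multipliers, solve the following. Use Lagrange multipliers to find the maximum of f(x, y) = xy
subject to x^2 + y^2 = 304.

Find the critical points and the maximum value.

Lagrange conditions: y = 2*lambda*x and x = 2*lambda*y
If x = 0 then y = 0, violating the constraint, so x, y != 0.
Dividing: y/x = x/y => x^2 = y^2 => y = x or y = -x
Constraint: 2x^2 = 304 => x^2 = 152 => x = +/-sqrt(152)
Critical points: (sqrt(152), sqrt(152)), (-sqrt(152), -sqrt(152)), (sqrt(152), -sqrt(152)), (-sqrt(152), sqrt(152))
  y = x:  xy = x^2 = 152  at (sqrt(152), sqrt(152)) and (-sqrt(152), -sqrt(152))
  y = -x: xy = -x^2 = -152 at (sqrt(152), -sqrt(152)) and (-sqrt(152), sqrt(152))
Maximum xy = 152 at (sqrt(152), sqrt(152)) and (-sqrt(152), -sqrt(152))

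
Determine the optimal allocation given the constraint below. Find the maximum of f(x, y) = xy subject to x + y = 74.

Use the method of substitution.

Substitute y = 74 - x into f(x,y) = xy:
g(x) = x(74 - x) = 74x - x^2
g'(x) = 74 - 2x = 0  =>  x = 37
y = 74 - 37 = 37
Maximum value = 37 * 37 = 1369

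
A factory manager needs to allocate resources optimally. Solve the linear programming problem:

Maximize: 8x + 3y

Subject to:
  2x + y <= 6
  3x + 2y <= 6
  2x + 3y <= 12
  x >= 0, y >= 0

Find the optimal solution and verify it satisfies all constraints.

Feasible vertices: (0, 0), (0, 3), (2, 0)
Objective 8x + 3y at each vertex:
  (0, 0): 0
  (0, 3): 9
  (2, 0): 16
Maximum is 16 at (2, 0).
Verify constraints at (x, y) = (2, 0):
  2*2 + 1*0 = 4 <= 6
  3*2 + 2*0 = 6 <= 6 (active)
  2*2 + 3*0 = 4 <= 12
  x = 2 >= 0, y = 0 >= 0. All constraints satisfied.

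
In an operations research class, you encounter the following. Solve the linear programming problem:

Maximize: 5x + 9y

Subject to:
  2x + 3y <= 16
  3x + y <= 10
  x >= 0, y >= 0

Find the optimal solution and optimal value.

Feasible vertices: (0, 0), (0, 16/3), (2, 4), (10/3, 0)
Objective 5x + 9y at each:
  (0, 0): 0
  (0, 16/3): 48
  (2, 4): 46
  (10/3, 0): 50/3
Maximum is 48 at (0, 16/3).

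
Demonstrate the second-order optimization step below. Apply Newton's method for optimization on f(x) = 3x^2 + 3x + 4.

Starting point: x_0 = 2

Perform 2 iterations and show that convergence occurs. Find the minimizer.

f(x) = 3x^2 + 3x + 4, f'(x) = 6x + (3), f''(x) = 6
Step 1: f'(2) = 15, x_1 = 2 - 15/6 = -1/2
Step 2: f'(-1/2) = 0, x_2 = -1/2 (converged)
Newton's method converges in 1 step for quadratics.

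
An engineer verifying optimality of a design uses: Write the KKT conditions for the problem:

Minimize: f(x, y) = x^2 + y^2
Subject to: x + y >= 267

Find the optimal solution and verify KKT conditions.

KKT conditions for min x^2 + y^2 s.t. x + y >= 267:
Stationarity: 2x = mu, 2y = mu
So x = y = mu/2.
Complementary slackness: mu*(x + y - 267) = 0
Primal feasibility: x + y >= 267; dual feasibility: mu >= 0
If mu = 0 then x = y = 0, but 0 + 0 < 267 is infeasible, so the constraint is active.
Constraint active: x + y = 2*(mu/2) = 267 => mu = 267
x = y = 267/2, f = 71289/2
Verify: stationarity 2*(267/2) = 267 = mu; primal 267/2 + 267/2 = 267 >= 267; dual mu = 267 >= 0; complementary slackness 267*(267 - 267) = 0. All KKT conditions hold.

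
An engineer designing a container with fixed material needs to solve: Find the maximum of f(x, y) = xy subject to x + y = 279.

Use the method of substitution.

Substitute y = 279 - x into f(x,y) = xy:
g(x) = x(279 - x) = 279x - x^2
g'(x) = 279 - 2x = 0  =>  x = 279/2
y = 279 - 279/2 = 279/2
Maximum value = (279/2) * (279/2) = 77841/4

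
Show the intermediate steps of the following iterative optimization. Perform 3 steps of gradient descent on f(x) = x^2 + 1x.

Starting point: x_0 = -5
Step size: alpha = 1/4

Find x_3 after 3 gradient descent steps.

f(x) = x^2 + 1x, f'(x) = 2x + (1)
Step 1: f'(-5) = -9, x_1 = -5 - 1/4 * -9 = -11/4
Step 2: f'(-11/4) = -9/2, x_2 = -11/4 - 1/4 * -9/2 = -13/8
Step 3: f'(-13/8) = -9/4, x_3 = -13/8 - 1/4 * -9/4 = -17/16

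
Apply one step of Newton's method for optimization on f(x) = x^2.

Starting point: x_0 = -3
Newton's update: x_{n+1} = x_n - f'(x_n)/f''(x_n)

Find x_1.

f(x) = x^2
f'(x) = 2x + (0), f''(x) = 2
Newton step: x_1 = x_0 - f'(x_0)/f''(x_0)
f'(-3) = -6
x_1 = -3 - -6/2 = 0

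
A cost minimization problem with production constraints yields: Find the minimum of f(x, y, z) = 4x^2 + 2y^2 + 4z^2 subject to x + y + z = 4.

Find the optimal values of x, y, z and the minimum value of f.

Using Lagrange multipliers on f = 4x^2 + 2y^2 + 4z^2 with constraint x + y + z = 4:
Conditions: 2*4*x = lambda, 2*2*y = lambda, 2*4*z = lambda
So x = lambda/8, y = lambda/4, z = lambda/8
Substituting into constraint: lambda * (1/2) = 4
lambda = 8
x = 1, y = 2, z = 1
Minimum value = 16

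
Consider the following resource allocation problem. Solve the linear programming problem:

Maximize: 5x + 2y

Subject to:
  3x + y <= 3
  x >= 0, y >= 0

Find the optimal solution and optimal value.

The feasible region has vertices at [(0, 0), (1, 0), (0, 3)].
Checking objective 5x + 2y at each vertex:
  (0, 0): 5*0 + 2*0 = 0
  (1, 0): 5*1 + 2*0 = 5
  (0, 3): 5*0 + 2*3 = 6
Maximum is 6 at (0, 3).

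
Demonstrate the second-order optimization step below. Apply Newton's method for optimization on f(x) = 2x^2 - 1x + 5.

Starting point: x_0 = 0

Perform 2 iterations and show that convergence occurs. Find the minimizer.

f(x) = 2x^2 - 1x + 5, f'(x) = 4x + (-1), f''(x) = 4
Step 1: f'(0) = -1, x_1 = 0 - -1/4 = 1/4
Step 2: f'(1/4) = 0, x_2 = 1/4 (converged)
Newton's method converges in 1 step for quadratics.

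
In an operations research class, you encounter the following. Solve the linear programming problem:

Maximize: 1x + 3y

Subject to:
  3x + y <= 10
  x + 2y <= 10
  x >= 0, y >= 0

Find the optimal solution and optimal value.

Feasible vertices: (0, 0), (0, 5), (2, 4), (10/3, 0)
Objective 1x + 3y at each:
  (0, 0): 0
  (0, 5): 15
  (2, 4): 14
  (10/3, 0): 10/3
Maximum is 15 at (0, 5).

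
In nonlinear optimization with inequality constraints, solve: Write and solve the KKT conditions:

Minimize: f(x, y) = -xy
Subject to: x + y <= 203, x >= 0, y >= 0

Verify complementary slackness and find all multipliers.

Problem: min -xy s.t. x + y <= 203 (multiplier lambda), x >= 0 (mu_x), y >= 0 (mu_y)
KKT stationarity: -y + lambda - mu_x = 0, -x + lambda - mu_y = 0, with lambda, mu_x, mu_y >= 0
Complementary slackness: lambda*(x + y - 203) = 0, mu_x*x = 0, mu_y*y = 0
If lambda = 0: y = -mu_x <= 0 and x = -mu_y <= 0 force x = y = 0 with f = 0; but x = y = 203/2 is feasible with f = -41209/4 < 0, so this is not the minimum. Hence lambda > 0 and x + y = 203.
Try x > 0, y > 0 (so mu_x = mu_y = 0): y = lambda, x = lambda => x = y = lambda
x + y = 203 => 2*lambda = 203 => lambda = 203/2
x* = y* = 203/2 > 0, consistent with mu_x = mu_y = 0.
(Any feasible point with x = 0 or y = 0 has f = 0 > -41209/4, so the minimum is not on those boundaries.)
min(-xy) = -41209/4 (i.e. max xy = 41209/4)
Multipliers: lambda = 203/2, mu_x = 0, mu_y = 0
Complementary slackness: lambda*(x + y - 203) = 203/2*(203/2 + 203/2 - 203) = 0, mu_x*x = 0*203/2 = 0, mu_y*y = 0*203/2 = 0. Satisfied.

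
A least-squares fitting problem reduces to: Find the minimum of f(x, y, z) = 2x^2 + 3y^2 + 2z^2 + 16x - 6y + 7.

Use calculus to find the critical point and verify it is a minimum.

f(x,y,z) = 2x^2 + 3y^2 + 2z^2 + 16x - 6y + 7
df/dx = 4x + (16) = 0 => x = -4
df/dy = 6y + (-6) = 0 => y = 1
df/dz = 4z + (0) = 0 => z = 0
f(-4,1,0) = 2*(-4)^2 + 3*(1)^2 + 2*(0)^2 + 16*(-4) + -6*(1) + 7 = -28
Hessian is diagonal with entries 4, 6, 4 > 0, confirmed minimum.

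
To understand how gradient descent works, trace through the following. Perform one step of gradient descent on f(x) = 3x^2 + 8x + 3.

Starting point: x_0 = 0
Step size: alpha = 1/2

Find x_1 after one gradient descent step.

f(x) = 3x^2 + 8x + 3
f'(x) = 6x + 8
f'(0) = 6*0 + (8) = 8
x_1 = x_0 - alpha * f'(x_0) = 0 - 1/2 * 8 = -4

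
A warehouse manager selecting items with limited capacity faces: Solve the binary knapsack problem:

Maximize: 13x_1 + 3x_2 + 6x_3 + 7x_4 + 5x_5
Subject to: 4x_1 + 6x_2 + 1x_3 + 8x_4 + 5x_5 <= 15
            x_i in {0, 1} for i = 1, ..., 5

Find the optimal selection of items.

Items: item 1 (v=13, w=4), item 2 (v=3, w=6), item 3 (v=6, w=1), item 4 (v=7, w=8), item 5 (v=5, w=5)
Capacity: 15
Checking all 32 subsets (w = total weight, v = total value):
  {}: w = 0, v = 0
  {1}: w = 4, v = 13
  {2}: w = 6, v = 3
  {3}: w = 1, v = 6
  {4}: w = 8, v = 7
  {5}: w = 5, v = 5
  {1, 2}: w = 10, v = 16
  {1, 3}: w = 5, v = 19
  {1, 4}: w = 12, v = 20
  {1, 5}: w = 9, v = 18
  {2, 3}: w = 7, v = 9
  {2, 4}: w = 14, v = 10
  {2, 5}: w = 11, v = 8
  {3, 4}: w = 9, v = 13
  {3, 5}: w = 6, v = 11
  {4, 5}: w = 13, v = 12
  {1, 2, 3}: w = 11, v = 22
  {1, 2, 4}: w = 18 > 15, infeasible
  {1, 2, 5}: w = 15, v = 21
  {1, 3, 4}: w = 13, v = 26
  {1, 3, 5}: w = 10, v = 24
  {1, 4, 5}: w = 17 > 15, infeasible
  {2, 3, 4}: w = 15, v = 16
  {2, 3, 5}: w = 12, v = 14
  {2, 4, 5}: w = 19 > 15, infeasible
  {3, 4, 5}: w = 14, v = 18
  {1, 2, 3, 4}: w = 19 > 15, infeasible
  {1, 2, 3, 5}: w = 16 > 15, infeasible
  {1, 2, 4, 5}: w = 23 > 15, infeasible
  {1, 3, 4, 5}: w = 18 > 15, infeasible
  {2, 3, 4, 5}: w = 20 > 15, infeasible
  {1, 2, 3, 4, 5}: w = 24 > 15, infeasible
Best feasible subset: items [1, 3, 4]
Total weight: 13 <= 15, total value: 26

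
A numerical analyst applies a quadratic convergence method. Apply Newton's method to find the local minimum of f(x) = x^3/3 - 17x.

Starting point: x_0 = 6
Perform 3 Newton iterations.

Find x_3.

f(x) = x^3/3 - 17x
f'(x) = x^2 - 17, f''(x) = 2x
Newton update: x_{n+1} = x_n - (x_n^2 - 17)/(2*x_n)
Step 1: x_0 = 6, f'=19, f''=12, x_1 = 53/12
Step 2: x_1 = 53/12, f'=361/144, f''=53/6, x_2 = 5257/1272
Step 3: x_2 = 5257/1272, f'=130321/1617984, f''=5257/636, x_3 = 55141777/13373808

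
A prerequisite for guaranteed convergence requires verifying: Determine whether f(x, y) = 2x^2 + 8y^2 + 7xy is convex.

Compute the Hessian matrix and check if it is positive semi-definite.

f(x,y) = 2x^2 + 8y^2 + 7xy
Hessian H = [[4, 7], [7, 16]]
trace(H) = 20, det(H) = 15
Eigenvalues: (20 +/- sqrt(340)) / 2 = 19.22, 0.7805
Since both eigenvalues > 0, f is convex.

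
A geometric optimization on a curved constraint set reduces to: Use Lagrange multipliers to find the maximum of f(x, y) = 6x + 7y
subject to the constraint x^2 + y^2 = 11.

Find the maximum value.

Set up Lagrange conditions: grad f = lambda * grad g
  6 = 2*lambda*x
  7 = 2*lambda*y
From these: x/y = 6/7, so x = 6t, y = 7t for some t.
Substitute into constraint: (6t)^2 + (7t)^2 = 11
  t^2 * 85 = 11
  t = sqrt(11/85)
Maximum = 6*x + 7*y = (6^2 + 7^2)*t = 85 * sqrt(11/85) = sqrt(935)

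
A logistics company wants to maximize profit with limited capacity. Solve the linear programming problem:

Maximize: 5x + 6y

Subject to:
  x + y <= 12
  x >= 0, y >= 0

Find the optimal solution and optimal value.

The feasible region has vertices at [(0, 0), (12, 0), (0, 12)].
Checking objective 5x + 6y at each vertex:
  (0, 0): 5*0 + 6*0 = 0
  (12, 0): 5*12 + 6*0 = 60
  (0, 12): 5*0 + 6*12 = 72
Maximum is 72 at (0, 12).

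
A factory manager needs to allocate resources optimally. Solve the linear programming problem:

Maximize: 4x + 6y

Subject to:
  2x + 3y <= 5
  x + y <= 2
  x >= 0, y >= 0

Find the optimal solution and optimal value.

Feasible vertices: (0, 0), (0, 5/3), (1, 1), (2, 0)
Objective 4x + 6y at each:
  (0, 0): 0
  (0, 5/3): 10
  (1, 1): 10
  (2, 0): 8
Maximum is 10 at (0, 5/3).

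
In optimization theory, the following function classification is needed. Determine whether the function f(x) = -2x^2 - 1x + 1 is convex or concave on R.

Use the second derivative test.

f(x) = -2x^2 - 1x + 1
f'(x) = -4x - 1
f''(x) = -4
Since f''(x) = -4 < 0 for all x, f is concave on R.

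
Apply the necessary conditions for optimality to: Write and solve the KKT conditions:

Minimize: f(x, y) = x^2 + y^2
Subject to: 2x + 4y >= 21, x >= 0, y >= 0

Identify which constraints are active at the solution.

KKT conditions for min x^2 + y^2 s.t. 2x + 4y >= 21, x >= 0, y >= 0:
Stationarity: 2x = mu*2 + mu_x, 2y = mu*4 + mu_y, with mu, mu_x, mu_y >= 0
Complementary slackness: mu*(2x + 4y - 21) = 0, mu_x*x = 0, mu_y*y = 0
(0, 0) is infeasible (2*0 + 4*0 < 21), so if mu = 0 stationarity would force x = mu_x/2 >= 0, y = mu_y/2 >= 0 with mu_x*x = mu_y*y = 0, i.e. x = y = 0: contradiction. Hence mu > 0 and 2x + 4y = 21 is active.
Try x > 0, y > 0 (so mu_x = mu_y = 0): x = 2*mu/2, y = 4*mu/2
Substitute: 2*(2*mu/2) + 4*(4*mu/2) = 21
  mu*20/2 = 21 => mu = 21/10
x* = 21/10 > 0, y* = 21/5 > 0, consistent with mu_x = mu_y = 0.
f is convex and the constraints are linear, so this KKT point is the global minimum.
f* = 441/20
Active constraints: 2x + 4y >= 21 (holds with equality, mu = 21/10 > 0); x >= 0 and y >= 0 are inactive (mu_x = mu_y = 0).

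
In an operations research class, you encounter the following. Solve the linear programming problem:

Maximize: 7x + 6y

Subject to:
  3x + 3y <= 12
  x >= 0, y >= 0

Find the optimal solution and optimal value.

The feasible region has vertices at [(0, 0), (4, 0), (0, 4)].
Checking objective 7x + 6y at each vertex:
  (0, 0): 7*0 + 6*0 = 0
  (4, 0): 7*4 + 6*0 = 28
  (0, 4): 7*0 + 6*4 = 24
Maximum is 28 at (4, 0).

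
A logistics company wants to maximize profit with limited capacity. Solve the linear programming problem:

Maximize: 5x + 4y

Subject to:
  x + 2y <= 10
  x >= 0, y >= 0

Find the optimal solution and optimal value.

The feasible region has vertices at [(0, 0), (10, 0), (0, 5)].
Checking objective 5x + 4y at each vertex:
  (0, 0): 5*0 + 4*0 = 0
  (10, 0): 5*10 + 4*0 = 50
  (0, 5): 5*0 + 4*5 = 20
Maximum is 50 at (10, 0).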